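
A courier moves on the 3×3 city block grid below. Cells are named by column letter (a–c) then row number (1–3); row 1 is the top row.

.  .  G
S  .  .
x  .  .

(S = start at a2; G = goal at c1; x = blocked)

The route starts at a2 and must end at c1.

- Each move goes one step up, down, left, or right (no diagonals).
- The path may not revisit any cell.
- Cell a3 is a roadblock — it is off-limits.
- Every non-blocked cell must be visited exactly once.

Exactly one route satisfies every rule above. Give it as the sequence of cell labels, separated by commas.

a2, a1, b1, b2, b3, c3, c2, c1

Need to visit all 8 open cells exactly once, starting at a2 and ending at c1.
Cell b3 has only two open neighbours (b2 and c3), so the path must pass straight through it: one of those is the cell it's entered from and the other is where it exits.
Route from a2: up to a1, right to b1, 2× down (reaching b3), right to c3, 2× up (reaching c1) — 7 moves in all.
Check: all 8 open cells covered.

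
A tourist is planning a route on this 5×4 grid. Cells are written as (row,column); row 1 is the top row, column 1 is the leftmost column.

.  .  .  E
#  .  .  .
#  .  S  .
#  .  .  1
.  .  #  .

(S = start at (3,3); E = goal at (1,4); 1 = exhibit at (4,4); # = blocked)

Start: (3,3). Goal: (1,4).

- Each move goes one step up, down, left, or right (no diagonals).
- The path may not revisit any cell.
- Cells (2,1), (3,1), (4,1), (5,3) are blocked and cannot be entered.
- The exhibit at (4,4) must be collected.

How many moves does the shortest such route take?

Any route passes through (4,4) somewhere between (3,3) and (1,4). Summing Manhattan distances along the two legs ((3,3) → (4,4) → (1,4)) gives a lower bound of 2 + 3 = 5 moves.
A route of 5 moves achieves this: (3,3) → (4,3) → (4,4) → (3,4) → (2,4) → (1,4).
Since 5 matches the lower bound, it is optimal.

5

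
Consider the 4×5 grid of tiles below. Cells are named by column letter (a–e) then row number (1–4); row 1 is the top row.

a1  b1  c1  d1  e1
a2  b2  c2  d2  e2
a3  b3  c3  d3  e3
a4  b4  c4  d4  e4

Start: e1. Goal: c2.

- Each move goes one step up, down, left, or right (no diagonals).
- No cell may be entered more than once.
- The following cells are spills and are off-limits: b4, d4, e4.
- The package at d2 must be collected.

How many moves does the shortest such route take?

3

Any route passes through d2 somewhere between e1 and c2. Summing Manhattan distances along the two legs (e1 → d2 → c2) gives a lower bound of 2 + 1 = 3 moves.
A route of 3 moves achieves this: e1 → e2 → d2 → c2.
Since 3 matches the lower bound, it is optimal.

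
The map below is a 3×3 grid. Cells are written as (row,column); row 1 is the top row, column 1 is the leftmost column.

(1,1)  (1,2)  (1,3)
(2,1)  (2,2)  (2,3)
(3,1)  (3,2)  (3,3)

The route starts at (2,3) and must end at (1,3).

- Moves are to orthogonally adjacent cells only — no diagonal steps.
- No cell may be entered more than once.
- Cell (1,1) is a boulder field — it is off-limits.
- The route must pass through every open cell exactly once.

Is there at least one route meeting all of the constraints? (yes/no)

One route that works: (2,3) → (3,3) → (3,2) → (3,1) → (2,1) → (2,2) → (1,2) → (1,3).

yes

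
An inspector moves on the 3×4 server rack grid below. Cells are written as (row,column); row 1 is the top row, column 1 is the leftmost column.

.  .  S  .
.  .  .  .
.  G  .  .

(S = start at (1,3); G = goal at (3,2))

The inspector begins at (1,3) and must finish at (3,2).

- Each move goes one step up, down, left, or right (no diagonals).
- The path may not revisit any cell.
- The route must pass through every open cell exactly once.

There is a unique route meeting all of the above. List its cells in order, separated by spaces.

(1,3) (1,4) (2,4) (3,4) (3,3) (2,3) (2,2) (1,2) (1,1) (2,1) (3,1) (3,2)

Need to visit all 12 open cells exactly once, starting at (1,3) and ending at (3,2).
Cell (3,1) has only two open neighbours ((2,1) and (3,2)), so the path must pass straight through it: one of those is the cell it's entered from and the other is where it exits.
Route from (1,3): right 1 to (1,4), down 2 to (3,4), left 1 to (3,3), up 1 to (2,3), left 1 to (2,2), up 1 to (1,2), left 1 to (1,1), down 2 to (3,1), right 1 to (3,2) — 11 moves in all.
Check: all 12 open cells covered.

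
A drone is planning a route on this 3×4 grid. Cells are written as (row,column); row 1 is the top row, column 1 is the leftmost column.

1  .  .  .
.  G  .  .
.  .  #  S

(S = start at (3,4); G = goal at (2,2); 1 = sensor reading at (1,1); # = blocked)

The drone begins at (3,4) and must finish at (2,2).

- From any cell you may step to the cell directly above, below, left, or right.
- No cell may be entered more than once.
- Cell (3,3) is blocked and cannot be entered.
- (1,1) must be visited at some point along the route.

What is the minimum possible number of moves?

Any route passes through (1,1) somewhere between (3,4) and (2,2). Summing Manhattan distances along the two legs ((3,4) → (1,1) → (2,2)) gives a lower bound of 5 + 2 = 7 moves.
A route of 7 moves achieves this: (3,4) → (2,4) → (1,4) → (1,3) → (1,2) → (1,1) → (2,1) → (2,2).
Since 7 matches the lower bound, it is optimal.

7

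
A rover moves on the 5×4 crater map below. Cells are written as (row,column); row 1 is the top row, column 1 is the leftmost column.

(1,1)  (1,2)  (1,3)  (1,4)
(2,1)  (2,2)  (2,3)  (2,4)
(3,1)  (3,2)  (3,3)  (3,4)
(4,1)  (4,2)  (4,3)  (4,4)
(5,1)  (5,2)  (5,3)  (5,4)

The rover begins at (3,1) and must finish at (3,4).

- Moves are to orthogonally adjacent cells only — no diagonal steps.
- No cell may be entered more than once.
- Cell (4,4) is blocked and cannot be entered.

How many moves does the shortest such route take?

The Manhattan distance from (3,1) to (3,4) is |3−3| + |1−4| = 3, so at least 3 moves are needed.
A route of 3 moves achieves this: (3,1) → (3,2) → (3,3) → (3,4).
Since 3 matches the lower bound, it is optimal.

3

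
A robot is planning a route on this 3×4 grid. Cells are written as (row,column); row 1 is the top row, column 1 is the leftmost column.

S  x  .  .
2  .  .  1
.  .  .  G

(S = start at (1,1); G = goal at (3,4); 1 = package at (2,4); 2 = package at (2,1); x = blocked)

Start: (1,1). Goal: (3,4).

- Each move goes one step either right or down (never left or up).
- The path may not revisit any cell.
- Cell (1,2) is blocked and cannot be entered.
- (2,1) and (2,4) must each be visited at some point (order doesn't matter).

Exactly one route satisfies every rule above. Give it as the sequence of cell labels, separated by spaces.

Moves only go right or down, so the column and row indices never decrease.
Route from (1,1): down 1 to (2,1), right 3 to (2,4), down 1 to (3,4) — 5 moves in all.
Check: all required cells visited.

(1,1) (2,1) (2,2) (2,3) (2,4) (3,4)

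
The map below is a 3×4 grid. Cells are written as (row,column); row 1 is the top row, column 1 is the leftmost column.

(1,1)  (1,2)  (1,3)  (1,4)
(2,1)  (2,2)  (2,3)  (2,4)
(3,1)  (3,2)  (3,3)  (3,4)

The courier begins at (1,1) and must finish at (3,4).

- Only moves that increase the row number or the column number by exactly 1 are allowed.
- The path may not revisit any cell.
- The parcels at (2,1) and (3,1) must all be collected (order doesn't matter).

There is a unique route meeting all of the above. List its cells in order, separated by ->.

Moves only go right or down, so the column and row indices never decrease.
Route from (1,1): 2× down (reaching (3,1)), 3× right (reaching (3,4)) — 5 moves in all.
Check: all required cells visited.

(1,1) -> (2,1) -> (3,1) -> (3,2) -> (3,3) -> (3,4)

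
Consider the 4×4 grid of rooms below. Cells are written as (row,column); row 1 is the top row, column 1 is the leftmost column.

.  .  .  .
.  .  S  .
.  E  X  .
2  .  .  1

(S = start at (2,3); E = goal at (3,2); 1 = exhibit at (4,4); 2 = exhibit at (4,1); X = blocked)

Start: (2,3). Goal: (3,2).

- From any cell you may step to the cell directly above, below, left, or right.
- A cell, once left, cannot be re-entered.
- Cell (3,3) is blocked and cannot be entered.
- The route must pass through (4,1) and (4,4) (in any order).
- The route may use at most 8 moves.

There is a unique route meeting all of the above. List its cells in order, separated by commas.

(2,3), (2,4), (3,4), (4,4), (4,3), (4,2), (4,1), (3,1), (3,2)

The budget equals the shortest possible length, so every move has to be on a shortest route through the required cells.
Route from (2,3): right to (2,4), 2× down (reaching (4,4)), 3× left (reaching (4,1)), up to (3,1), right to (3,2) — 8 moves in all.
Check: all required cells visited; 8 ≤ 8 moves.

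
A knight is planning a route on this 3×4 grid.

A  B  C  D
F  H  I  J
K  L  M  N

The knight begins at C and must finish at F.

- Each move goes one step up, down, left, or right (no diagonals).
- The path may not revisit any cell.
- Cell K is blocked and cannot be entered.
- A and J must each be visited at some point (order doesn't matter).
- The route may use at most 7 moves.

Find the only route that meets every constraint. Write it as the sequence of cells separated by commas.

The 7-move cap with required stops at A, J leaves no slack for detours.
Route from C: right 1 to D, down 1 to J, left 2 to H, up 1 to B, left 1 to A, down 1 to F — 7 moves in all.
Check: all required cells visited; 7 ≤ 7 moves.

C, D, J, I, H, B, A, F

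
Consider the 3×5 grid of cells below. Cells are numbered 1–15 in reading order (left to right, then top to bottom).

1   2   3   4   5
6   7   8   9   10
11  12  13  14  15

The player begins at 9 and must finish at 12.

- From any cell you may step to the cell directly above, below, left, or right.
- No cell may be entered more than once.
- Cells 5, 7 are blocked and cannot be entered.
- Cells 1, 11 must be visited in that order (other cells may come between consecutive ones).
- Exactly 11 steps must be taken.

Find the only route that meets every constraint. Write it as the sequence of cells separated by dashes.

The waypoints must appear in the order 1, 11, with no cell reused.
Route from 9: right to 10, down to 15, 2× left (reaching 13), 2× up (reaching 3), 2× left (reaching 1), 2× down (reaching 11), right to 12 — 11 moves in all.
Check: order respected (1 at step 8, 11 at step 10); 11 moves as required.

9 - 10 - 15 - 14 - 13 - 8 - 3 - 2 - 1 - 6 - 11 - 12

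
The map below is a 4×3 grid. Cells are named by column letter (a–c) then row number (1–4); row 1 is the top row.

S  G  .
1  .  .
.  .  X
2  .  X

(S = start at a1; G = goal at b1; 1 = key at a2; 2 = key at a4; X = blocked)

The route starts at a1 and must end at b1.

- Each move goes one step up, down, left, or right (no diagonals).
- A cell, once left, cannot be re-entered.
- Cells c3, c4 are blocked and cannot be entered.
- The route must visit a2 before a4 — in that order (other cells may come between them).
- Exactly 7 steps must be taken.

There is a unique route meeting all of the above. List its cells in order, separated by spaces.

The waypoints must appear in the order a2, a4, with no cell reused.
Route from a1: 3× down (reaching a4), right to b4, 3× up (reaching b1) — 7 moves in all.
Check: order respected (1 at step 1, 2 at step 3); 7 moves as required.

a1 a2 a3 a4 b4 b3 b2 b1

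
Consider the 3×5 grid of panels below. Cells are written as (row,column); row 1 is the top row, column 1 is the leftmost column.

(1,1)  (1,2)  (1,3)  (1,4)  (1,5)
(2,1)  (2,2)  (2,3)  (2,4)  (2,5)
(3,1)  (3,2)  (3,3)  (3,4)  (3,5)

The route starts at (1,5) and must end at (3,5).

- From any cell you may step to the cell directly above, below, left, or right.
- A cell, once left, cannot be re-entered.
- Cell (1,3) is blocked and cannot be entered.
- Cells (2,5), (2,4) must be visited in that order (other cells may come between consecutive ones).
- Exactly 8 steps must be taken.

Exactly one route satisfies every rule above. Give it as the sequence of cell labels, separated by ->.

(1,5) -> (2,5) -> (2,4) -> (2,3) -> (2,2) -> (3,2) -> (3,3) -> (3,4) -> (3,5)

The waypoints must appear in the order (2,5), (2,4), with no cell reused.
Route from (1,5): down 1 to (2,5), left 3 to (2,2), down 1 to (3,2), right 3 to (3,5) — 8 moves in all.
Check: order respected ((2,5) at step 1, (2,4) at step 2); 8 moves as required.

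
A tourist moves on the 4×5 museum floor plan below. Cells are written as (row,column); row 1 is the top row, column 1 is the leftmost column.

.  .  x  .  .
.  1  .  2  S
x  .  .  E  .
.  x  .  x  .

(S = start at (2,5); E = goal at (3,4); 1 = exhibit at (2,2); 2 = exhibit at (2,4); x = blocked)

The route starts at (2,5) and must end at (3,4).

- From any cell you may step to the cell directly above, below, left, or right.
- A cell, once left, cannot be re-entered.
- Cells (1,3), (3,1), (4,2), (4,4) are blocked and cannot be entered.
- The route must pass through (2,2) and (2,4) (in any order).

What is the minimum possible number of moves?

Any route passes through (2,2) and (2,4) in some order between (2,5) and (3,4). Summing Manhattan distances along each leg and taking the cheapest ordering ((2,5) → (2,2) → (2,4) → (3,4)) gives a lower bound of 3 + 2 + 1 = 6 moves.
A route of 6 moves achieves this: (2,5) → (2,4) → (2,3) → (2,2) → (3,2) → (3,3) → (3,4).
Since 6 matches the lower bound, it is optimal.

6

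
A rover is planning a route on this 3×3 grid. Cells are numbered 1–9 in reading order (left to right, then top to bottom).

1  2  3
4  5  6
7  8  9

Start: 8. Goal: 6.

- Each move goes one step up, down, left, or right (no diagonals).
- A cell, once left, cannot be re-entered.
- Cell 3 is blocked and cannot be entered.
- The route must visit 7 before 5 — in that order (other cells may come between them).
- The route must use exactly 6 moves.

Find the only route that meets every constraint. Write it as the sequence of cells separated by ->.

8 -> 7 -> 4 -> 1 -> 2 -> 5 -> 6

The waypoints must appear in the order 7, 5, with no cell reused.
Route from 8: left 1 to 7, up 2 to 1, right 1 to 2, down 1 to 5, right 1 to 6 — 6 moves in all.
Check: order respected (7 at step 1, 5 at step 5); 6 moves as required.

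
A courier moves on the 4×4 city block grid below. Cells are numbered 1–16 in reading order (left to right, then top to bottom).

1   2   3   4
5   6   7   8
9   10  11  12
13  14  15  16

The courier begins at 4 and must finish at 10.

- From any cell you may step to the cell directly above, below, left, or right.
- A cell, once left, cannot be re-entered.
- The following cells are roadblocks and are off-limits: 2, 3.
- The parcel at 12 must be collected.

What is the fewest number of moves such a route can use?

4

Any route passes through 12 somewhere between 4 and 10. Summing Manhattan distances along the two legs (4 → 12 → 10) gives a lower bound of 2 + 2 = 4 moves.
A route of 4 moves achieves this: 4 → 8 → 12 → 11 → 10.
Since 4 matches the lower bound, it is optimal.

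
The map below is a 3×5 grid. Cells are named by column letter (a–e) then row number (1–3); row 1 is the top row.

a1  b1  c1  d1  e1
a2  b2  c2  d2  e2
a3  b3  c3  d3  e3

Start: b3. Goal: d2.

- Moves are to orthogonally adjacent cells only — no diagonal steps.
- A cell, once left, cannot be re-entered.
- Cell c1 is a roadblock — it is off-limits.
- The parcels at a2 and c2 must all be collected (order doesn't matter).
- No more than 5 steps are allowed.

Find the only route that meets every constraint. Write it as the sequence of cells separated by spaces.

b3 a3 a2 b2 c2 d2

The 5-move cap with required stops at a2, c2 leaves no slack for detours.
Route from b3: left to a3, up to a2, 3× right (reaching d2) — 5 moves in all.
Check: all required cells visited; 5 ≤ 5 moves.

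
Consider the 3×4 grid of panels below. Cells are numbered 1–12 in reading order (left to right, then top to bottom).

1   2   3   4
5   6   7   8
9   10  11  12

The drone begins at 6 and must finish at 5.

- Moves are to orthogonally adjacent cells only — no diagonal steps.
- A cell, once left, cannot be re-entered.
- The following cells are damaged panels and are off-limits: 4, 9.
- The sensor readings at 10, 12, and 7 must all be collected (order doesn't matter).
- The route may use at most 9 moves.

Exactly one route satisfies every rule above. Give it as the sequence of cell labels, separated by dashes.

The budget equals the shortest possible length, so every move has to be on a shortest route through the required cells.
Route from 6: down to 10, 2× right (reaching 12), up to 8, left to 7, up to 3, 2× left (reaching 1), down to 5 — 9 moves in all.
Check: all required cells visited; 9 ≤ 9 moves.

6 - 10 - 11 - 12 - 8 - 7 - 3 - 2 - 1 - 5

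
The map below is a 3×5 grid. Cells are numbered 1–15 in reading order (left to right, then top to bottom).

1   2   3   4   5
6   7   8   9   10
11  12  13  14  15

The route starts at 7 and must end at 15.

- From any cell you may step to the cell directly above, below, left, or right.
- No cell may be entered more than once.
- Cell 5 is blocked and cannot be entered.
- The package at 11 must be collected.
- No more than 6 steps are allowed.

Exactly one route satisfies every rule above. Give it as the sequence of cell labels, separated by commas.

Any route must reach 11 and still end at 15 within 6 moves, so the order of the required stops is forced.
Route from 7: left 1 to 6, down 1 to 11, right 4 to 15 — 6 moves in all.
Check: all required cells visited; 6 ≤ 6 moves.

7, 6, 11, 12, 13, 14, 15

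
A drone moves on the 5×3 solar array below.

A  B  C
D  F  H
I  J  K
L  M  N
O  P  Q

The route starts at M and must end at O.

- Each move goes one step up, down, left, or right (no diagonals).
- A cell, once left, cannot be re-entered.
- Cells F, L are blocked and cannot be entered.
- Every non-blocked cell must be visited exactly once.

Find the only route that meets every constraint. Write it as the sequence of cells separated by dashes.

Need to visit all 13 open cells exactly once, starting at M and ending at O.
Route from M: up 1 to J, left 1 to I, up 2 to A, right 2 to C, down 4 to Q, left 2 to O — 12 moves in all.
Check: all 13 open cells covered.

M - J - I - D - A - B - C - H - K - N - Q - P - O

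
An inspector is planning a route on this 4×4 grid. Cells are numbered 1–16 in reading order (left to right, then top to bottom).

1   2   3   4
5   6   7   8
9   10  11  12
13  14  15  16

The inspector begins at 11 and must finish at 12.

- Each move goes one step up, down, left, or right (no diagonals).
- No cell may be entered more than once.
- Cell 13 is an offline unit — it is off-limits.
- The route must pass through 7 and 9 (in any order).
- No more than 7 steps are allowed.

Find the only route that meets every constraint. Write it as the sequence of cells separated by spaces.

11 10 9 5 6 7 8 12

The 7-move cap with required stops at 7, 9 leaves no slack for detours.
Route from 11: left 2 to 9, up 1 to 5, right 3 to 8, down 1 to 12 — 7 moves in all.
Check: all required cells visited; 7 ≤ 7 moves.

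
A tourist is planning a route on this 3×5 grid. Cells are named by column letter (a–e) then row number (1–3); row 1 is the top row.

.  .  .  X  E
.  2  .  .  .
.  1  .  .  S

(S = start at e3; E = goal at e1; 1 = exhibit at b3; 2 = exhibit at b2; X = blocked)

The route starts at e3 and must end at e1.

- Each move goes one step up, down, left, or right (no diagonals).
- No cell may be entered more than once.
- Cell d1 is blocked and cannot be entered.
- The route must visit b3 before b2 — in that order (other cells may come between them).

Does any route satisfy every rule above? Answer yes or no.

yes

One route that works: e3 → d3 → c3 → b3 → b2 → c2 → d2 → e2 → e1.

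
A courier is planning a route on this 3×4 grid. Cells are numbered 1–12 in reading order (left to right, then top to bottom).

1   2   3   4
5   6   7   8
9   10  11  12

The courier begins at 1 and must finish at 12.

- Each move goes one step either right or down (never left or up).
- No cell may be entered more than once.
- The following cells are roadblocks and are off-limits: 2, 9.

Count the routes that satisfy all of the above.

3

A right/down-only route from 1 to 12 makes exactly 2 down-moves and 3 right-moves in some order.
With no other constraints that would be C(5,2) = 10 routes.
Subtract routes through each blocked cell (inclusion–exclusion for overlaps): − through 2: 6 − through 9: 1 → 3.
That gives 3 routes.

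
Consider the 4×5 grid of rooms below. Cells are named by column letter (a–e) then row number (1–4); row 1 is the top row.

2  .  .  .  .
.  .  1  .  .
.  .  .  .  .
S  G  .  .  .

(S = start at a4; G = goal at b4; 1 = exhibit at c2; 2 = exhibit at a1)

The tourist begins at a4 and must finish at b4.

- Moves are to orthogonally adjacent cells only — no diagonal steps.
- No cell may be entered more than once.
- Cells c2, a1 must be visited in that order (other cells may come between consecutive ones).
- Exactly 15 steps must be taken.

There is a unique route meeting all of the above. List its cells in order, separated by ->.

The waypoints must appear in the order c2, a1, with no cell reused.
Route from a4: up 1 to a3, right 2 to c3, up 1 to c2, left 2 to a2, up 1 to a1, right 3 to d1, down 3 to d4, left 2 to b4 — 15 moves in all.
Check: order respected (1 at step 4, 2 at step 7); 15 moves as required.

a4 -> a3 -> b3 -> c3 -> c2 -> b2 -> a2 -> a1 -> b1 -> c1 -> d1 -> d2 -> d3 -> d4 -> c4 -> b4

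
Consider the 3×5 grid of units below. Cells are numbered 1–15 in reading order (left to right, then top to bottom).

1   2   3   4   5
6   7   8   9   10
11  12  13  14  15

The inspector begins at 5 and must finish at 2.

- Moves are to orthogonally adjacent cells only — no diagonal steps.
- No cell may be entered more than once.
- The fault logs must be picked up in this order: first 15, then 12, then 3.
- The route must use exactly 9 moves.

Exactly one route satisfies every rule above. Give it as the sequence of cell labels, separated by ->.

The waypoints must appear in the order 15, 12, 3, with no cell reused.
Route from 5: 2× down (reaching 15), 3× left (reaching 12), up to 7, right to 8, up to 3, left to 2 — 9 moves in all.
Check: order respected (15 at step 2, 12 at step 5, 3 at step 8); 9 moves as required.

5 -> 10 -> 15 -> 14 -> 13 -> 12 -> 7 -> 8 -> 3 -> 2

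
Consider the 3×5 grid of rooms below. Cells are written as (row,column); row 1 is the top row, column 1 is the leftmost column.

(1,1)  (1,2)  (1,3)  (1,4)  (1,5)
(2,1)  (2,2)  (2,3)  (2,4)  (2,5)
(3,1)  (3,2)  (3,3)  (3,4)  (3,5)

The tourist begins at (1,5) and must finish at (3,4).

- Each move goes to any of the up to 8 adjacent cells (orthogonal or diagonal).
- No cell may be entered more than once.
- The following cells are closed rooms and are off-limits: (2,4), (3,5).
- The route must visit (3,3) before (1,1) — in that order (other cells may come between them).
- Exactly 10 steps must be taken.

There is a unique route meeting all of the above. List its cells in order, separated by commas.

(1,5), (1,4), (1,3), (2,2), (3,3), (3,2), (2,1), (1,1), (1,2), (2,3), (3,4)

The waypoints must appear in the order (3,3), (1,1), with no cell reused.
Route from (1,5): left 2 to (1,3), down-left 1 to (2,2), down-right 1 to (3,3), left 1 to (3,2), up-left 1 to (2,1), up 1 to (1,1), right 1 to (1,2), down-right 2 to (3,4) — 10 moves in all.
Check: order respected ((3,3) at step 4, (1,1) at step 7); 10 moves as required.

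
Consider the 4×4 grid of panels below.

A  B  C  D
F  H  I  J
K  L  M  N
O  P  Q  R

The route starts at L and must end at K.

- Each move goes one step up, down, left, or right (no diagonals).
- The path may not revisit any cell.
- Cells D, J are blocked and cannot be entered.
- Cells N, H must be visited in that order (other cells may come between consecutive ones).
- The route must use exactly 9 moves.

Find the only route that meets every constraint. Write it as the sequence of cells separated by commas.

The waypoints must appear in the order N, H, with no cell reused.
Route from L: down 1 to P, right 2 to R, up 1 to N, left 1 to M, up 1 to I, left 2 to F, down 1 to K — 9 moves in all.
Check: order respected (N at step 4, H at step 7); 9 moves as required.

L, P, Q, R, N, M, I, H, F, K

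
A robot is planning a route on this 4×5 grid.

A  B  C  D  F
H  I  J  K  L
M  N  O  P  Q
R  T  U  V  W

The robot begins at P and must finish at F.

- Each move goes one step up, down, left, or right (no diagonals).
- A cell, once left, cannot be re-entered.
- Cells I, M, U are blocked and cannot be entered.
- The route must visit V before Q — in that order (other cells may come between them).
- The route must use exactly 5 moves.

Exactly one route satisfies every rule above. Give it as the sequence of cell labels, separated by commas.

P, V, W, Q, L, F

The waypoints must appear in the order V, Q, with no cell reused.
Route from P: down to V, right to W, 3× up (reaching F) — 5 moves in all.
Check: order respected (V at step 1, Q at step 3); 5 moves as required.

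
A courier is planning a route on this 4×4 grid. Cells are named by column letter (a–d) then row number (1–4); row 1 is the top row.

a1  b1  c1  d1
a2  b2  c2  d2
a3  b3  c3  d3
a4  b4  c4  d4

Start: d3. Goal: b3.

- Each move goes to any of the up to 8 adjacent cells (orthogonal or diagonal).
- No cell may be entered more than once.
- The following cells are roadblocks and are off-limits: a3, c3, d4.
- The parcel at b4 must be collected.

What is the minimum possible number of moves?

Any route passes through b4 somewhere between d3 and b3. Summing Chebyshev distances along the two legs (d3 → b4 → b3) gives a lower bound of 2 + 1 = 3 moves.
A route of 3 moves achieves this: d3 → c4 → b4 → b3.
Since 3 matches the lower bound, it is optimal.

3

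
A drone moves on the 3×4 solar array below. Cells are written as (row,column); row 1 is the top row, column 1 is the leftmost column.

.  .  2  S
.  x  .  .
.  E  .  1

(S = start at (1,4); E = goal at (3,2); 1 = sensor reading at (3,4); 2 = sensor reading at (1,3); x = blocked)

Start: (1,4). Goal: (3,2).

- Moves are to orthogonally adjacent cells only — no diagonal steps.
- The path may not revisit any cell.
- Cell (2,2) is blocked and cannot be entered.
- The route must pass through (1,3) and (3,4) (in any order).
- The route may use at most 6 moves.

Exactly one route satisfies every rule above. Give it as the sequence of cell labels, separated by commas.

The budget equals the shortest possible length, so every move has to be on a shortest route through the required cells.
Route from (1,4): left 1 to (1,3), down 1 to (2,3), right 1 to (2,4), down 1 to (3,4), left 2 to (3,2) — 6 moves in all.
Check: all required cells visited; 6 ≤ 6 moves.

(1,4), (1,3), (2,3), (2,4), (3,4), (3,3), (3,2)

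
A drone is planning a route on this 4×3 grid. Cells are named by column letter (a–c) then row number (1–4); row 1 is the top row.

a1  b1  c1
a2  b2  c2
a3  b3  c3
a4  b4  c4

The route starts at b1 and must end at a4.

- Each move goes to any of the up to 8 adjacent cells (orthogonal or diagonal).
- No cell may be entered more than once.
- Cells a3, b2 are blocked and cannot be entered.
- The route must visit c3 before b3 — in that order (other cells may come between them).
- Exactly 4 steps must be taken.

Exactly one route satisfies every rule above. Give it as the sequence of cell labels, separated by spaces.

The waypoints must appear in the order c3, b3, with no cell reused.
Route from b1: down-right to c2, down to c3, left to b3, down-left to a4 — 4 moves in all.
Check: order respected (c3 at step 2, b3 at step 3); 4 moves as required.

b1 c2 c3 b3 a4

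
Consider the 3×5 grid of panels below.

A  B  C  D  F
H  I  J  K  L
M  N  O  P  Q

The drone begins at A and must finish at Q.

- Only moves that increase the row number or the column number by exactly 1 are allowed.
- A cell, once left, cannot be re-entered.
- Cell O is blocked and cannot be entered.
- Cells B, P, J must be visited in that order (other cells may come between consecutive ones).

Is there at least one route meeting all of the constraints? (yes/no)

no

J lies above P, so going from P to J would need an upward move — but moves only go right/down, so P cannot be visited before J.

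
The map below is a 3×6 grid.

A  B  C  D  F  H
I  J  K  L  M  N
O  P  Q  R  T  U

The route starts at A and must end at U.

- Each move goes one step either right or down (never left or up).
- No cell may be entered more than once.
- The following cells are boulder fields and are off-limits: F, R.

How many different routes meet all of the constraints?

A right/down-only route from A to U makes exactly 2 down-moves and 5 right-moves in some order.
With no other constraints that would be C(7,2) = 21 routes.
Subtract routes through each blocked cell (inclusion–exclusion for overlaps): − through F: 3 − through R: 10 → 8.
That gives 8 routes.

8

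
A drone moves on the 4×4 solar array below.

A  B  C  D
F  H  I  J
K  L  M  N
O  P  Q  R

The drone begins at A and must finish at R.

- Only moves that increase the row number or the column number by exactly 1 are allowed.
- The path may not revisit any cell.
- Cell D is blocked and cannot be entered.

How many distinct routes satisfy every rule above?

19

A right/down-only route from A to R makes exactly 3 down-moves and 3 right-moves in some order.
With no other constraints that would be C(6,3) = 20 routes.
Subtract routes through each blocked cell (inclusion–exclusion for overlaps): − through D: 1 → 19.
That gives 19 routes.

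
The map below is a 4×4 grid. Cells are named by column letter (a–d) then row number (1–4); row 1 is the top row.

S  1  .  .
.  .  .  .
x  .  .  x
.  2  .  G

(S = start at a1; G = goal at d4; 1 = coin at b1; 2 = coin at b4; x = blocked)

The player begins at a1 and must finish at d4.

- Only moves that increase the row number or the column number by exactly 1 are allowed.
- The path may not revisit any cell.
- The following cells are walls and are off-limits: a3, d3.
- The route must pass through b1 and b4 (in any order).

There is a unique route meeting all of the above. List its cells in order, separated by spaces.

Moves only go right or down, so the column and row indices never decrease.
Route from a1: right 1 to b1, down 3 to b4, right 2 to d4 — 6 moves in all.
Check: all required cells visited.

a1 b1 b2 b3 b4 c4 d4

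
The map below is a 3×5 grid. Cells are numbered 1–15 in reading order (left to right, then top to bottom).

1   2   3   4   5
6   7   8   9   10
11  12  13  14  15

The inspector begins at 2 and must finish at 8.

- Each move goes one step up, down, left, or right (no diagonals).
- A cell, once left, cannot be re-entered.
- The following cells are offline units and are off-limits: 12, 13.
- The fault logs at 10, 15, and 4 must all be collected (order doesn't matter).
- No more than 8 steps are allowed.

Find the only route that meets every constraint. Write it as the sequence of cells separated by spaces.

2 3 4 5 10 15 14 9 8

The 8-move cap with required stops at 10, 15, 4 leaves no slack for detours.
Route from 2: 3× right (reaching 5), 2× down (reaching 15), left to 14, up to 9, left to 8 — 8 moves in all.
Check: all required cells visited; 8 ≤ 8 moves.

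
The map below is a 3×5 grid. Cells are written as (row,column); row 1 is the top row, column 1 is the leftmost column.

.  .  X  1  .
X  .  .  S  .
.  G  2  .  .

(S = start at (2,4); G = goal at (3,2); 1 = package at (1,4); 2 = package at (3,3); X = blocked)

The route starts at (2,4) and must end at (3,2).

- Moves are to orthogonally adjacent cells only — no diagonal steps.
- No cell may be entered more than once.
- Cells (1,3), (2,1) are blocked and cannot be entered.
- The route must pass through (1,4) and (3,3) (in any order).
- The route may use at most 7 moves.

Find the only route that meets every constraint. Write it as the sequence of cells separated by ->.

Any route must reach (1,4) and (3,3) and still end at (3,2) within 7 moves, so the order of the required stops is forced.
Route from (2,4): up to (1,4), right to (1,5), 2× down (reaching (3,5)), 3× left (reaching (3,2)) — 7 moves in all.
Check: all required cells visited; 7 ≤ 7 moves.

(2,4) -> (1,4) -> (1,5) -> (2,5) -> (3,5) -> (3,4) -> (3,3) -> (3,2)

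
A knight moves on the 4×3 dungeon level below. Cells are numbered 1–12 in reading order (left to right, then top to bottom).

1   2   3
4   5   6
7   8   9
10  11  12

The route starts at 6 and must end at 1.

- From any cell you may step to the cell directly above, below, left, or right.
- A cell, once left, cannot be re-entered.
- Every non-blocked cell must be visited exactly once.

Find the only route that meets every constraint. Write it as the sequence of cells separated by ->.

Need to visit all 12 open cells exactly once, starting at 6 and ending at 1.
Cell 3 has only two open neighbours (6 and 2), so the path must pass straight through it: one of those is the cell it's entered from and the other is where it exits.
Route from 6: up 1 to 3, left 1 to 2, down 2 to 8, right 1 to 9, down 1 to 12, left 2 to 10, up 3 to 1 — 11 moves in all.
Check: all 12 open cells covered.

6 -> 3 -> 2 -> 5 -> 8 -> 9 -> 12 -> 11 -> 10 -> 7 -> 4 -> 1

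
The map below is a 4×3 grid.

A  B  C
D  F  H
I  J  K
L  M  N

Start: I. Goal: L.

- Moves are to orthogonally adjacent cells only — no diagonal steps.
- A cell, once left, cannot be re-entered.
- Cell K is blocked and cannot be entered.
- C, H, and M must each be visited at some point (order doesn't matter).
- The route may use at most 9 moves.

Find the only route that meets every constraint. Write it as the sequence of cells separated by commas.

I, D, A, B, C, H, F, J, M, L

The budget equals the shortest possible length, so every move has to be on a shortest route through the required cells.
Route from I: up 2 to A, right 2 to C, down 1 to H, left 1 to F, down 2 to M, left 1 to L — 9 moves in all.
Check: all required cells visited; 9 ≤ 9 moves.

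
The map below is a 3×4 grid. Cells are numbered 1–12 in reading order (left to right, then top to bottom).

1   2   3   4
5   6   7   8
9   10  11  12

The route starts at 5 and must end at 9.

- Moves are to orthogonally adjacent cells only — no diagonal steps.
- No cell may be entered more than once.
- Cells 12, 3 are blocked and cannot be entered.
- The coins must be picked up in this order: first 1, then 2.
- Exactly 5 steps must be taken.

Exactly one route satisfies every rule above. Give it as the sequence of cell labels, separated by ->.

5 -> 1 -> 2 -> 6 -> 10 -> 9

The waypoints must appear in the order 1, 2, with no cell reused.
Route from 5: up to 1, right to 2, 2× down (reaching 10), left to 9 — 5 moves in all.
Check: order respected (1 at step 1, 2 at step 2); 5 moves as required.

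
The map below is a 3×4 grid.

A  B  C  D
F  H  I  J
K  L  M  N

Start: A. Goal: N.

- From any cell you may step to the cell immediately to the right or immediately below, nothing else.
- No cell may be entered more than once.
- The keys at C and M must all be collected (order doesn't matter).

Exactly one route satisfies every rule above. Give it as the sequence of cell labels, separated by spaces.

A B C I M N

Moves only go right or down, so the column and row indices never decrease.
Route from A: 2× right (reaching C), 2× down (reaching M), right to N — 5 moves in all.
Check: all required cells visited.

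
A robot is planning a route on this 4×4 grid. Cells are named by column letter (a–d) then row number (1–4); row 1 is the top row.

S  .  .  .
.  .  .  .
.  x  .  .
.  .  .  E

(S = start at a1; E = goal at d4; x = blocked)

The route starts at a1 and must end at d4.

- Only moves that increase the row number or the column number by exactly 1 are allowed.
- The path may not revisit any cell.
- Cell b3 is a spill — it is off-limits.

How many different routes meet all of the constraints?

11

A right/down-only route from a1 to d4 makes exactly 3 down-moves and 3 right-moves in some order.
With no other constraints that would be C(6,3) = 20 routes.
Subtract routes through each blocked cell (inclusion–exclusion for overlaps): − through b3: 9 → 11.
That gives 11 routes.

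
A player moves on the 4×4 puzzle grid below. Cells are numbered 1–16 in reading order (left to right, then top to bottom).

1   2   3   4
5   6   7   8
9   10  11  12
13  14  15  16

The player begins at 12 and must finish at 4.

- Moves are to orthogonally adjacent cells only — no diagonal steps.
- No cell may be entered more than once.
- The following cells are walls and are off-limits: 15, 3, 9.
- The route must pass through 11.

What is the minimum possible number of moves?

4

Any route passes through 11 somewhere between 12 and 4. Summing Manhattan distances along the two legs (12 → 11 → 4) gives a lower bound of 1 + 3 = 4 moves.
A route of 4 moves achieves this: 12 → 11 → 7 → 8 → 4.
Since 4 matches the lower bound, it is optimal.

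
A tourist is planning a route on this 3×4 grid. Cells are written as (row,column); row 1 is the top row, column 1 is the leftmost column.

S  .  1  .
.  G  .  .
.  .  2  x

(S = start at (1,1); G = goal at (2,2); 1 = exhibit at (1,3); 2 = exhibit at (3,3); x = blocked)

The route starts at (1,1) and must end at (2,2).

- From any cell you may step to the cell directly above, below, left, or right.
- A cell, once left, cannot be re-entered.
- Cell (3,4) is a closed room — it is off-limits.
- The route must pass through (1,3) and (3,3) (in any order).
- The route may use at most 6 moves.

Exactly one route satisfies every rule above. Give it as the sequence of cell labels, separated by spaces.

(1,1) (1,2) (1,3) (2,3) (3,3) (3,2) (2,2)

Any route must reach (1,3) and (3,3) and still end at (2,2) within 6 moves, so the order of the required stops is forced.
Route from (1,1): 2× right (reaching (1,3)), 2× down (reaching (3,3)), left to (3,2), up to (2,2) — 6 moves in all.
Check: all required cells visited; 6 ≤ 6 moves.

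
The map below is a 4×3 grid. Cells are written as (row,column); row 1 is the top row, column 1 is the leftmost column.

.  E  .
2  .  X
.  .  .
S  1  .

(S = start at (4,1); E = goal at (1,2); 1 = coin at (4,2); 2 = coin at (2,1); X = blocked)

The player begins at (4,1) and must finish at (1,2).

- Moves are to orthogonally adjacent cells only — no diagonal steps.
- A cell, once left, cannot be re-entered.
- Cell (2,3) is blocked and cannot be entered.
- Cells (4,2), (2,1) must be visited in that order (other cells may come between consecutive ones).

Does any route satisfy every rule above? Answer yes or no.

One route that works: (4,1) → (4,2) → (3,2) → (2,2) → (2,1) → (1,1) → (1,2).

yes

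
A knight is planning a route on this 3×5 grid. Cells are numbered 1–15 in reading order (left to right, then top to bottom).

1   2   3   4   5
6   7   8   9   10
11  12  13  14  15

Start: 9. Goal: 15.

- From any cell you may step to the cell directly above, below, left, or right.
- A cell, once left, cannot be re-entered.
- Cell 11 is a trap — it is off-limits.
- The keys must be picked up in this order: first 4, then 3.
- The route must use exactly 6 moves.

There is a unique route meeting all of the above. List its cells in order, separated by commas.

9, 4, 3, 8, 13, 14, 15

The waypoints must appear in the order 4, 3, with no cell reused.
Route from 9: up 1 to 4, left 1 to 3, down 2 to 13, right 2 to 15 — 6 moves in all.
Check: order respected (4 at step 1, 3 at step 2); 6 moves as required.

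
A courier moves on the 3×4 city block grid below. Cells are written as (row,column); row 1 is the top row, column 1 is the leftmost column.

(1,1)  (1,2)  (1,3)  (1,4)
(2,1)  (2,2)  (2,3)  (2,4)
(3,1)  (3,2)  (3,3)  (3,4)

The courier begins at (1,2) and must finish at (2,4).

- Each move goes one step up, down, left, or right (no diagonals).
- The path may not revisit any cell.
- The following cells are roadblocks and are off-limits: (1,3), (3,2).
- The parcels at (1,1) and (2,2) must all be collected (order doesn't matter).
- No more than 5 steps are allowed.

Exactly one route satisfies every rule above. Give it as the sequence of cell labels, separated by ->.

The budget equals the shortest possible length, so every move has to be on a shortest route through the required cells.
Route from (1,2): left to (1,1), down to (2,1), 3× right (reaching (2,4)) — 5 moves in all.
Check: all required cells visited; 5 ≤ 5 moves.

(1,2) -> (1,1) -> (2,1) -> (2,2) -> (2,3) -> (2,4)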